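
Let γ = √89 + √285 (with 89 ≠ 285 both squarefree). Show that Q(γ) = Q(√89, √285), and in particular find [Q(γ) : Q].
[Q(γ) : Q] = 4 (equivalently, Q(γ) = Q(√89, √285))

Obviously Q(γ) ⊆ Q(√89, √285), and [Q(√89, √285):Q] = 4 (since 89, 285 are distinct squarefree integers > 1 with 25365 not a perfect square). To show equality we compute the minimal polynomial of γ. From γ = √89 + √285: γ^2 = 89 + 2√(25365) + 285 = 374 + 2√(25365), so γ^2 - 374 = 2√(25365); squaring, (γ^2 - 374)^2 = 4·25365, i.e. γ^4 - 748γ^2 + 139876 - 101460 = 0, i.e. γ^4 - 748γ^2 + 38416 = 0. So γ is a root of x^4 - 748x^2 + 38416. This polynomial is irreducible over Q: it has no rational root (each ±√89 ± √285 is irrational), and any factorization into two quadratics over Q would force √(25365) ∈ Q (pairing opposite roots) or √89, √285 ∈ Q (other pairings), all impossible. Hence [Q(γ):Q] = 4 = [Q(√89, √285):Q], so Q(γ) = Q(√89, √285).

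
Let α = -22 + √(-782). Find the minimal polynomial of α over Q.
m_α(x) = x^2 + 44x + 1266

From α + 22 = √(-782), squaring gives (α + 22)^2 = -782, i.e. α^2 + 44α + 484 = -782, so α^2 + 44α + 1266 = 0. The discriminant of x^2 + 44x + 1266 is (44)^2 - 4·(1266) = 1936 - 5064 = -3128, and 4·(-782) is not a perfect square in Q since -782 is squarefree and ≠ 1. Hence x^2 + 44x + 1266 is irreducible over Q and is the minimal polynomial of α.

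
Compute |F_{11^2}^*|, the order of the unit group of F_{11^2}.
|F_{11^2}^*| = 120

F_{11^2} has 11^2 = 121 elements; its multiplicative group consists of all nonzero elements, so |F_{11^2}^*| = 121 - 1 = 120. (It is cyclic since any finite subgroup of the multiplicative group of a field is cyclic.)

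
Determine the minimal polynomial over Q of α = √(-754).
m_α(x) = x^2 + 754

α satisfies α^2 + 754 = 0, so x^2 + 754 annihilates α. Since d = -754 is squarefree and ≠ 1, it is not a perfect square in Q, so x^2 + 754 has no rational root and is therefore irreducible over Q (a degree-2 polynomial over a field is irreducible iff it has no root). Hence m_α(x) = x^2 + 754.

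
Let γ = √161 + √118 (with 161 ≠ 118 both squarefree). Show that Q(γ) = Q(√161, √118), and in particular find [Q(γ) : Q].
[Q(γ) : Q] = 4 (equivalently, Q(γ) = Q(√161, √118))

Obviously Q(γ) ⊆ Q(√161, √118), and [Q(√161, √118):Q] = 4 (since 161, 118 are distinct squarefree integers > 1 with 18998 not a perfect square). To show equality we compute the minimal polynomial of γ. From γ = √161 + √118: γ^2 = 161 + 2√(18998) + 118 = 279 + 2√(18998), so γ^2 - 279 = 2√(18998); squaring, (γ^2 - 279)^2 = 4·18998, i.e. γ^4 - 558γ^2 + 77841 - 75992 = 0, i.e. γ^4 - 558γ^2 + 1849 = 0. So γ is a root of x^4 - 558x^2 + 1849. This polynomial is irreducible over Q: it has no rational root (each ±√161 ± √118 is irrational), and any factorization into two quadratics over Q would force √(18998) ∈ Q (pairing opposite roots) or √161, √118 ∈ Q (other pairings), all impossible. Hence [Q(γ):Q] = 4 = [Q(√161, √118):Q], so Q(γ) = Q(√161, √118).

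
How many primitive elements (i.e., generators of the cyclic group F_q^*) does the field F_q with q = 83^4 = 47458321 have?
There are φ(47458320) = 9584640 primitive elements

F_q^* is cyclic of order q - 1 = 47458320. A cyclic group of order m has exactly φ(m) generators. Here m = 47458320 = 2^4 · 3 · 5 · 7 · 13 · 41 · 53, so the number of primitive elements is φ(47458320) = 9584640.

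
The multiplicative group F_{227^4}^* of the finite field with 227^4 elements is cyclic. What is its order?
|F_{227^4}^*| = 2655237840

F_{227^4} has 227^4 = 2655237841 elements; its multiplicative group consists of all nonzero elements, so |F_{227^4}^*| = 2655237841 - 1 = 2655237840. (It is cyclic since any finite subgroup of the multiplicative group of a field is cyclic.)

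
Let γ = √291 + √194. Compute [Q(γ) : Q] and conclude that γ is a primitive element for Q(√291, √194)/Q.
[Q(γ) : Q] = 4 (equivalently, Q(γ) = Q(√291, √194))

Obviously Q(γ) ⊆ Q(√291, √194), and [Q(√291, √194):Q] = 4 (since 291, 194 are distinct squarefree integers > 1 with 56454 not a perfect square). To show equality we compute the minimal polynomial of γ. From γ = √291 + √194: γ^2 = 291 + 2√(56454) + 194 = 485 + 2√(56454), so γ^2 - 485 = 2√(56454); squaring, (γ^2 - 485)^2 = 4·56454, i.e. γ^4 - 970γ^2 + 235225 - 225816 = 0, i.e. γ^4 - 970γ^2 + 9409 = 0. So γ is a root of x^4 - 970x^2 + 9409. This polynomial is irreducible over Q: it has no rational root (each ±√291 ± √194 is irrational), and any factorization into two quadratics over Q would force √(56454) ∈ Q (pairing opposite roots) or √291, √194 ∈ Q (other pairings), all impossible. Hence [Q(γ):Q] = 4 = [Q(√291, √194):Q], so Q(γ) = Q(√291, √194).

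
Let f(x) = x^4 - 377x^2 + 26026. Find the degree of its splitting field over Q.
[K : Q] = 4

Solving the quadratic in x^2: x^2 = (377 ± √(377^2 - 4·26026))/2 = (377 ± √38025)/2 = (377 ± 195)/2, giving x^2 = 91 or x^2 = 286. So f(x) = (x^2 - 91)(x^2 - 286) and the roots of f are ±√91, ±√286. Hence the splitting field is K = Q(√91, √286). Since 91 and 286 are distinct squarefree integers > 1, their product 26026 is not a perfect square, so √286 ∉ Q(√91). By the tower law [K:Q] = [Q(√91,√286):Q(√91)] · [Q(√91):Q] = 2 · 2 = 4.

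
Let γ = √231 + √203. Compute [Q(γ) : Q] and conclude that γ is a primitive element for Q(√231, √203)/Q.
[Q(γ) : Q] = 4 (equivalently, Q(γ) = Q(√231, √203))

Obviously Q(γ) ⊆ Q(√231, √203), and [Q(√231, √203):Q] = 4 (since 231, 203 are distinct squarefree integers > 1 with 46893 not a perfect square). To show equality we compute the minimal polynomial of γ. From γ = √231 + √203: γ^2 = 231 + 2√(46893) + 203 = 434 + 2√(46893), so γ^2 - 434 = 2√(46893); squaring, (γ^2 - 434)^2 = 4·46893, i.e. γ^4 - 868γ^2 + 188356 - 187572 = 0, i.e. γ^4 - 868γ^2 + 784 = 0. So γ is a root of x^4 - 868x^2 + 784. This polynomial is irreducible over Q: it has no rational root (each ±√231 ± √203 is irrational), and any factorization into two quadratics over Q would force √(46893) ∈ Q (pairing opposite roots) or √231, √203 ∈ Q (other pairings), all impossible. Hence [Q(γ):Q] = 4 = [Q(√231, √203):Q], so Q(γ) = Q(√231, √203).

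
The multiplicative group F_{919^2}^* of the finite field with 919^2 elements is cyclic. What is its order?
|F_{919^2}^*| = 844560

F_{919^2} has 919^2 = 844561 elements; its multiplicative group consists of all nonzero elements, so |F_{919^2}^*| = 844561 - 1 = 844560. (It is cyclic since any finite subgroup of the multiplicative group of a field is cyclic.)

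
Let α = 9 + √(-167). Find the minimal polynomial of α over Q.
m_α(x) = x^2 - 18x + 248

From α - 9 = √(-167), squaring gives (α - 9)^2 = -167, i.e. α^2 - 18α + 81 = -167, so α^2 - 18α + 248 = 0. The discriminant of x^2 - 18x + 248 is (-18)^2 - 4·(248) = 324 - 992 = -668, and 4·(-167) is not a perfect square in Q since -167 is squarefree and ≠ 1. Hence x^2 - 18x + 248 is irreducible over Q and is the minimal polynomial of α.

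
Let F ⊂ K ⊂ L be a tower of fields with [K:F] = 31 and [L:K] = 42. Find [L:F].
[L:F] = 1302

The tower law says that for any tower of field extensions F ⊂ K ⊂ L with finite degrees, [L:F] = [L:K] · [K:F]. Here this gives [L:F] = 42 · 31 = 1302.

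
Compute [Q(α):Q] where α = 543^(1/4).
[Q(α):Q] = 4

α is a root of x^4 - 543. By Eisenstein's criterion at the prime p = 3 (which divides the constant term 543 but p^2 = 9 does not, since 543 is squarefree), x^4 - 543 is irreducible over Q. Hence [Q(α):Q] = 4.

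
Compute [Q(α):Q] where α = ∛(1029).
[Q(α):Q] = 3

The minimal polynomial of α is x^3 - 1029, irreducible over Q since 1029 is not a perfect cube (so x^3 - 1029 has no rational root). Hence [Q(α):Q] = deg(m_α) = 3.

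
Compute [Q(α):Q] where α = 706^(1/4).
[Q(α):Q] = 4

α is a root of x^4 - 706. By Eisenstein's criterion at the prime p = 2 (which divides the constant term 706 but p^2 = 4 does not, since 706 is squarefree), x^4 - 706 is irreducible over Q. Hence [Q(α):Q] = 4.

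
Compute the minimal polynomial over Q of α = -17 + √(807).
m_α(x) = x^2 + 34x - 518

From α + 17 = √(807), squaring gives (α + 17)^2 = 807, i.e. α^2 + 34α + 289 = 807, so α^2 + 34α - 518 = 0. The discriminant of x^2 + 34x - 518 is (34)^2 - 4·(-518) = 1156 + 2072 = 3228, and 4·(807) is not a perfect square in Q since 807 is squarefree and ≠ 1. Hence x^2 + 34x - 518 is irreducible over Q and is the minimal polynomial of α.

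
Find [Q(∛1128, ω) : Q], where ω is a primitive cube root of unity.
[Q(∛1128, ω) : Q] = 6

[Q(∛1128):Q] = 3 (min poly x^3 - 1128, irreducible since 1128 is not a perfect cube). [Q(ω):Q] = 2 (min poly x^2 + x + 1). Since Q(∛1128) ⊂ R and ω ∉ R, we have ω ∉ Q(∛1128), so x^2 + x + 1 remains irreducible over Q(∛1128) and [Q(∛1128, ω) : Q(∛1128)] = 2. By the tower law, [Q(∛1128, ω) : Q] = 3 · 2 = 6. (In fact Q(∛1128, ω) is the splitting field of x^3 - 1128 over Q.)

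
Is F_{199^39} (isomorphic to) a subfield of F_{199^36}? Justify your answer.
No: F_{199^39} is not a subfield of F_{199^36}

F_{p^m} embeds in F_{p^n} iff m | n. Here 39 ∤ 36 (since 36 = 0·39 + 36 with remainder 36 ≠ 0), so F_{199^39} is not a subfield of F_{199^36}. Equivalently: if it were, the tower law would give 39 = [F_{199^39}:F_199] dividing [F_{199^36}:F_199] = 36, contradiction.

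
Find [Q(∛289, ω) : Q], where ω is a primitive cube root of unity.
[Q(∛289, ω) : Q] = 6

[Q(∛289):Q] = 3 (min poly x^3 - 289, irreducible since 289 is not a perfect cube). [Q(ω):Q] = 2 (min poly x^2 + x + 1). Since Q(∛289) ⊂ R and ω ∉ R, we have ω ∉ Q(∛289), so x^2 + x + 1 remains irreducible over Q(∛289) and [Q(∛289, ω) : Q(∛289)] = 2. By the tower law, [Q(∛289, ω) : Q] = 3 · 2 = 6. (In fact Q(∛289, ω) is the splitting field of x^3 - 289 over Q.)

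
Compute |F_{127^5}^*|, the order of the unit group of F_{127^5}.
|F_{127^5}^*| = 33038369406

F_{127^5} has 127^5 = 33038369407 elements; its multiplicative group consists of all nonzero elements, so |F_{127^5}^*| = 33038369407 - 1 = 33038369406. (It is cyclic since any finite subgroup of the multiplicative group of a field is cyclic.)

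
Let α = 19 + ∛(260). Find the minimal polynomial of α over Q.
m_α(x) = x^3 - 57x^2 + 1083x - 7119

Set β = α - 19 = ∛(260), so β^3 = 260. Then (α - 19)^3 - 260 = 0, i.e. α is a root of g(x) = (x - 19)^3 - 260 = x^3 - 57x^2 + 1083x - 7119. Since g(x) = h(x - 19) where h(x) = x^3 - 260, and h is irreducible over Q (because 260 is not a perfect cube, so h has no rational root, and a monic cubic with no rational root is irreducible), g is also irreducible (irreducibility is preserved under the substitution x → x - 19). Hence m_α(x) = x^3 - 57x^2 + 1083x - 7119.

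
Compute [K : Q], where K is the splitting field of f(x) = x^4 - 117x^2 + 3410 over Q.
[K : Q] = 4

Solving the quadratic in x^2: x^2 = (117 ± √(117^2 - 4·3410))/2 = (117 ± √49)/2 = (117 ± 7)/2, giving x^2 = 55 or x^2 = 62. So f(x) = (x^2 - 55)(x^2 - 62) and the roots of f are ±√55, ±√62. Hence the splitting field is K = Q(√55, √62). Since 55 and 62 are distinct squarefree integers > 1, their product 3410 is not a perfect square, so √62 ∉ Q(√55). By the tower law [K:Q] = [Q(√55,√62):Q(√55)] · [Q(√55):Q] = 2 · 2 = 4.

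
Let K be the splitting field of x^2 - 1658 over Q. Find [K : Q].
[K : Q] = 2

f(x) = x^2 - 1658 factors as (x - √1658)(x + √1658). The splitting field is K = Q(√1658). Since 1658 is squarefree and > 1, it is not a perfect square, so x^2 - 1658 is irreducible over Q and [Q(√1658) : Q] = 2. Hence [K : Q] = 2.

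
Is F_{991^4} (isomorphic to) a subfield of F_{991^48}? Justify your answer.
Yes: F_{991^4} is a subfield of F_{991^48}

F_{p^m} embeds in F_{p^n} iff m | n (since F_{p^n} is the splitting field of x^(p^n) - x, and F_{p^m} ⊂ F_{p^n} forces p^n to be a power of p^m, i.e. m | n; conversely if m | n then every root of x^(p^m) - x is a root of x^(p^n) - x). Here 4 | 48 (since 48 = 12·4), so F_{991^4} is a subfield of F_{991^48}, and [F_{991^48} : F_{991^4}] = 48/4 = 12.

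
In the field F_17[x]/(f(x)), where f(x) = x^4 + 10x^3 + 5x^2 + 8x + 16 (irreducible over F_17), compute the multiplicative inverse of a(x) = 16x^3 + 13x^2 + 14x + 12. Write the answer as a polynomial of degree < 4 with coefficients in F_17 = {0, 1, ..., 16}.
a(x)^(-1) ≡ 16x^3 + 5x^2 + 11x + 5 (mod f(x))

Since f is irreducible over F_17, F_17[x]/(f) is a field and a(x) ≠ 0 has an inverse. Apply the extended Euclidean algorithm to f(x) and a(x) in F_17[x]: f(x) = (16x + 11)·a(x) + (12x^2 + 2x + 3);  a(x) = (7x + 7)·(12x^2 + 2x + 3) + (13x + 8);  (12x^2 + 2x + 3) = (14x + 2)·(13x + 8) + (4). The last nonzero remainder is the constant 4 = gcd(f, a) in F_17. Back-substituting through the division chain expresses 4 = s(x)·a(x) + t(x)·f(x) with s(x) ≡ 13x^3 + 3x^2 + 10x + 3 (mod f), so (13x^3 + 3x^2 + 10x + 3)·a(x) ≡ 4 (mod f). Multiplying by 4^(-1) ≡ 13 in F_17 gives a(x)^(-1) ≡ 13·(13x^3 + 3x^2 + 10x + 3) ≡ 16x^3 + 5x^2 + 11x + 5 (mod f). Check: (16x^3 + 13x^2 + 14x + 12)·(16x^3 + 5x^2 + 11x + 5) = x^6 + 16x^5 + 6x^4 + 9x^3 + 7x^2 + 15x + 9 ≡ 1 (mod x^4 + 10x^3 + 5x^2 + 8x + 16).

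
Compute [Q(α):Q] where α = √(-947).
[Q(α):Q] = 2

[Q(α):Q] equals the degree of the minimal polynomial of α. Here α^2 = -947 and x^2 + 947 is irreducible (d = -947 is squarefree, ≠ 1, hence not a square), so deg(m_α) = 2. Thus [Q(α):Q] = 2.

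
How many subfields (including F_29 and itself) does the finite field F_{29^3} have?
F_{29^3} has 2 subfields

The subfields of F_{p^n} are exactly the fields F_{p^d} for d | n (each is the fixed field of the unique index-d subgroup of Gal(F_{p^n}/F_p) ≅ Z/nZ). The divisors of n = 3 are {1, 3}, giving 2 subfields: F_{29^1}, F_{29^3}.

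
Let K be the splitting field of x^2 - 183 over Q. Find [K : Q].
[K : Q] = 2

f(x) = x^2 - 183 factors as (x - √183)(x + √183). The splitting field is K = Q(√183). Since 183 is squarefree and > 1, it is not a perfect square, so x^2 - 183 is irreducible over Q and [Q(√183) : Q] = 2. Hence [K : Q] = 2.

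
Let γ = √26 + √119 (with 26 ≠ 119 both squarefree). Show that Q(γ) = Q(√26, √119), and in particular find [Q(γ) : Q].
[Q(γ) : Q] = 4 (equivalently, Q(γ) = Q(√26, √119))

Obviously Q(γ) ⊆ Q(√26, √119), and [Q(√26, √119):Q] = 4 (since 26, 119 are distinct squarefree integers > 1 with 3094 not a perfect square). To show equality we compute the minimal polynomial of γ. From γ = √26 + √119: γ^2 = 26 + 2√(3094) + 119 = 145 + 2√(3094), so γ^2 - 145 = 2√(3094); squaring, (γ^2 - 145)^2 = 4·3094, i.e. γ^4 - 290γ^2 + 21025 - 12376 = 0, i.e. γ^4 - 290γ^2 + 8649 = 0. So γ is a root of x^4 - 290x^2 + 8649. This polynomial is irreducible over Q: it has no rational root (each ±√26 ± √119 is irrational), and any factorization into two quadratics over Q would force √(3094) ∈ Q (pairing opposite roots) or √26, √119 ∈ Q (other pairings), all impossible. Hence [Q(γ):Q] = 4 = [Q(√26, √119):Q], so Q(γ) = Q(√26, √119).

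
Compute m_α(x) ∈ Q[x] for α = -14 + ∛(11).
m_α(x) = x^3 + 42x^2 + 588x + 2733

Set β = α + 14 = ∛(11), so β^3 = 11. Then (α + 14)^3 - 11 = 0, i.e. α is a root of g(x) = (x + 14)^3 - 11 = x^3 + 42x^2 + 588x + 2733. Since g(x) = h(x + 14) where h(x) = x^3 - 11, and h is irreducible over Q (because 11 is not a perfect cube, so h has no rational root, and a monic cubic with no rational root is irreducible), g is also irreducible (irreducibility is preserved under the substitution x → x + 14). Hence m_α(x) = x^3 + 42x^2 + 588x + 2733.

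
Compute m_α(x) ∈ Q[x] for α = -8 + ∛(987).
m_α(x) = x^3 + 24x^2 + 192x - 475

Set β = α + 8 = ∛(987), so β^3 = 987. Then (α + 8)^3 - 987 = 0, i.e. α is a root of g(x) = (x + 8)^3 - 987 = x^3 + 24x^2 + 192x - 475. Since g(x) = h(x + 8) where h(x) = x^3 - 987, and h is irreducible over Q (because 987 is not a perfect cube, so h has no rational root, and a monic cubic with no rational root is irreducible), g is also irreducible (irreducibility is preserved under the substitution x → x + 8). Hence m_α(x) = x^3 + 24x^2 + 192x - 475.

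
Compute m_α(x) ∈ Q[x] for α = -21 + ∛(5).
m_α(x) = x^3 + 63x^2 + 1323x + 9256

Set β = α + 21 = ∛(5), so β^3 = 5. Then (α + 21)^3 - 5 = 0, i.e. α is a root of g(x) = (x + 21)^3 - 5 = x^3 + 63x^2 + 1323x + 9256. Since g(x) = h(x + 21) where h(x) = x^3 - 5, and h is irreducible over Q (because 5 is not a perfect cube, so h has no rational root, and a monic cubic with no rational root is irreducible), g is also irreducible (irreducibility is preserved under the substitution x → x + 21). Hence m_α(x) = x^3 + 63x^2 + 1323x + 9256.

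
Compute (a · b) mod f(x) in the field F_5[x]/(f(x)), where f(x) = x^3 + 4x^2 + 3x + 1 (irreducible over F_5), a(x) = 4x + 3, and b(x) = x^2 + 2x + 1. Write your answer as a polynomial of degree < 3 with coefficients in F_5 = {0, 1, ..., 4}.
a · b ≡ 3x + 4 (mod f(x))

Multiply in F_5[x]: a(x)·b(x) = (4x + 3)·(x^2 + 2x + 1) = 4x^3 + x^2 + 3. This has degree ≥ 3, so divide by f(x) over F_5: 4x^3 + x^2 + 3 = (4)·(x^3 + 4x^2 + 3x + 1) + (3x + 4). Hence a·b ≡ 3x + 4 (mod f). (F_5[x]/(f) is a field with 5^3 = 125 elements since f is irreducible of degree 3.)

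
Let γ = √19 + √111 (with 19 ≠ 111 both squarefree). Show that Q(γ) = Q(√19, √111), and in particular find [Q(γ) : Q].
[Q(γ) : Q] = 4 (equivalently, Q(γ) = Q(√19, √111))

Obviously Q(γ) ⊆ Q(√19, √111), and [Q(√19, √111):Q] = 4 (since 19, 111 are distinct squarefree integers > 1 with 2109 not a perfect square). To show equality we compute the minimal polynomial of γ. From γ = √19 + √111: γ^2 = 19 + 2√(2109) + 111 = 130 + 2√(2109), so γ^2 - 130 = 2√(2109); squaring, (γ^2 - 130)^2 = 4·2109, i.e. γ^4 - 260γ^2 + 16900 - 8436 = 0, i.e. γ^4 - 260γ^2 + 8464 = 0. So γ is a root of x^4 - 260x^2 + 8464. This polynomial is irreducible over Q: it has no rational root (each ±√19 ± √111 is irrational), and any factorization into two quadratics over Q would force √(2109) ∈ Q (pairing opposite roots) or √19, √111 ∈ Q (other pairings), all impossible. Hence [Q(γ):Q] = 4 = [Q(√19, √111):Q], so Q(γ) = Q(√19, √111).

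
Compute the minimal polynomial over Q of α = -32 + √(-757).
m_α(x) = x^2 + 64x + 1781

From α + 32 = √(-757), squaring gives (α + 32)^2 = -757, i.e. α^2 + 64α + 1024 = -757, so α^2 + 64α + 1781 = 0. The discriminant of x^2 + 64x + 1781 is (64)^2 - 4·(1781) = 4096 - 7124 = -3028, and 4·(-757) is not a perfect square in Q since -757 is squarefree and ≠ 1. Hence x^2 + 64x + 1781 is irreducible over Q and is the minimal polynomial of α.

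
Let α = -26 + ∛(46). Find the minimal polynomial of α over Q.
m_α(x) = x^3 + 78x^2 + 2028x + 17530

Set β = α + 26 = ∛(46), so β^3 = 46. Then (α + 26)^3 - 46 = 0, i.e. α is a root of g(x) = (x + 26)^3 - 46 = x^3 + 78x^2 + 2028x + 17530. Since g(x) = h(x + 26) where h(x) = x^3 - 46, and h is irreducible over Q (because 46 is not a perfect cube, so h has no rational root, and a monic cubic with no rational root is irreducible), g is also irreducible (irreducibility is preserved under the substitution x → x + 26). Hence m_α(x) = x^3 + 78x^2 + 2028x + 17530.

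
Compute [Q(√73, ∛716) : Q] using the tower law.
[Q(√73, ∛716) : Q] = 6

Let L = Q(√73, ∛716). Since Q(√73) ⊂ L and [Q(√73):Q] = 2, the tower law gives 2 | [L:Q]. Likewise Q(∛716) ⊂ L with [Q(∛716):Q] = 3 (because 716 is not a perfect cube), so 3 | [L:Q]. As gcd(2,3) = 1, [L:Q] is divisible by 6. Conversely L is generated over Q by √73 and ∛716, so [L:Q] ≤ 2·3 = 6. Therefore [Q(√73, ∛716) : Q] = 6.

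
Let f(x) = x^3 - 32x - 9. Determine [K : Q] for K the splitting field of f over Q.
[K : Q] = 6

By the rational root test, any rational root of the monic integer polynomial f(x) = x^3 - 32x - 9 must be an integer dividing the constant term -9, i.e. one of ±{1, 3, 9}. Evaluating: f(1) = -40, f(-1) = 22, f(3) = -78, f(-3) = 60, f(9) = 432, f(-9) = -450; none is 0, so f has no rational root and is therefore irreducible over Q (a cubic with no linear factor over a field is irreducible). For an irreducible cubic, the Galois group is A_3 or S_3 according as the discriminant disc(f) = -4a^3 - 27b^2 = -4·(-32)^3 - 27·(-9)^2 = 128885 is or is not a square in Q. Here disc(f) = 128885 is not a perfect square in Q, so the Galois group of f over Q is not contained in A_3 and must be all of S_3. The splitting field has degree |S_3| = 6 over Q, so [K : Q] = 6.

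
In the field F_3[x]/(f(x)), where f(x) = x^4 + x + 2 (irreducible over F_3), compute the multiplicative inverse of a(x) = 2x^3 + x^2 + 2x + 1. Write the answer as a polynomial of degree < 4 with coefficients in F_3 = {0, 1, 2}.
a(x)^(-1) ≡ x^3 + 2 (mod f(x))

Since f is irreducible over F_3, F_3[x]/(f) is a field and a(x) ≠ 0 has an inverse. Apply the extended Euclidean algorithm to f(x) and a(x) in F_3[x]: f(x) = (2x + 2)·a(x) + (x);  a(x) = (2x^2 + x + 2)·(x) + (1). The last nonzero remainder is the constant 1 = gcd(f, a) in F_3. Back-substituting through the division chain expresses 1 = s(x)·a(x) + t(x)·f(x) with s(x) ≡ x^3 + 2 (mod f), so a(x)^(-1) ≡ s(x) = x^3 + 2 (mod f). Check: (2x^3 + x^2 + 2x + 1)·(x^3 + 2) = 2x^6 + x^5 + 2x^4 + 2x^3 + 2x^2 + x + 2 ≡ 1 (mod x^4 + x + 2).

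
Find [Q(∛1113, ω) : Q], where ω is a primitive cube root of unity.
[Q(∛1113, ω) : Q] = 6

[Q(∛1113):Q] = 3 (min poly x^3 - 1113, irreducible since 1113 is not a perfect cube). [Q(ω):Q] = 2 (min poly x^2 + x + 1). Since Q(∛1113) ⊂ R and ω ∉ R, we have ω ∉ Q(∛1113), so x^2 + x + 1 remains irreducible over Q(∛1113) and [Q(∛1113, ω) : Q(∛1113)] = 2. By the tower law, [Q(∛1113, ω) : Q] = 3 · 2 = 6. (In fact Q(∛1113, ω) is the splitting field of x^3 - 1113 over Q.)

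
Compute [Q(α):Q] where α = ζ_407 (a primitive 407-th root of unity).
[Q(α):Q] = 360

The minimal polynomial of ζ_407 over Q is the 407-th cyclotomic polynomial Φ_407(x), which is irreducible over Q and has degree φ(407) = 360. Hence [Q(α):Q] = φ(407) = 360.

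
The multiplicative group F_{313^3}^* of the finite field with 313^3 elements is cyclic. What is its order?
|F_{313^3}^*| = 30664296

F_{313^3} has 313^3 = 30664297 elements; its multiplicative group consists of all nonzero elements, so |F_{313^3}^*| = 30664297 - 1 = 30664296. (It is cyclic since any finite subgroup of the multiplicative group of a field is cyclic.)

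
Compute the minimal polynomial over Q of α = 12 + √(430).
m_α(x) = x^2 - 24x - 286

From α - 12 = √(430), squaring gives (α - 12)^2 = 430, i.e. α^2 - 24α + 144 = 430, so α^2 - 24α - 286 = 0. The discriminant of x^2 - 24x - 286 is (-24)^2 - 4·(-286) = 576 + 1144 = 1720, and 4·(430) is not a perfect square in Q since 430 is squarefree and ≠ 1. Hence x^2 - 24x - 286 is irreducible over Q and is the minimal polynomial of α.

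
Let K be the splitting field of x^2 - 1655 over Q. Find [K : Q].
[K : Q] = 2

f(x) = x^2 - 1655 factors as (x - √1655)(x + √1655). The splitting field is K = Q(√1655). Since 1655 is squarefree and > 1, it is not a perfect square, so x^2 - 1655 is irreducible over Q and [Q(√1655) : Q] = 2. Hence [K : Q] = 2.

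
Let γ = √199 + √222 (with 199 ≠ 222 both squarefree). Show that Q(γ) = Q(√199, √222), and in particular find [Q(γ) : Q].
[Q(γ) : Q] = 4 (equivalently, Q(γ) = Q(√199, √222))

Obviously Q(γ) ⊆ Q(√199, √222), and [Q(√199, √222):Q] = 4 (since 199, 222 are distinct squarefree integers > 1 with 44178 not a perfect square). To show equality we compute the minimal polynomial of γ. From γ = √199 + √222: γ^2 = 199 + 2√(44178) + 222 = 421 + 2√(44178), so γ^2 - 421 = 2√(44178); squaring, (γ^2 - 421)^2 = 4·44178, i.e. γ^4 - 842γ^2 + 177241 - 176712 = 0, i.e. γ^4 - 842γ^2 + 529 = 0. So γ is a root of x^4 - 842x^2 + 529. This polynomial is irreducible over Q: it has no rational root (each ±√199 ± √222 is irrational), and any factorization into two quadratics over Q would force √(44178) ∈ Q (pairing opposite roots) or √199, √222 ∈ Q (other pairings), all impossible. Hence [Q(γ):Q] = 4 = [Q(√199, √222):Q], so Q(γ) = Q(√199, √222).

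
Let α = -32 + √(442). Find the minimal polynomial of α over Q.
m_α(x) = x^2 + 64x + 582

From α + 32 = √(442), squaring gives (α + 32)^2 = 442, i.e. α^2 + 64α + 1024 = 442, so α^2 + 64α + 582 = 0. The discriminant of x^2 + 64x + 582 is (64)^2 - 4·(582) = 4096 - 2328 = 1768, and 4·(442) is not a perfect square in Q since 442 is squarefree and ≠ 1. Hence x^2 + 64x + 582 is irreducible over Q and is the minimal polynomial of α.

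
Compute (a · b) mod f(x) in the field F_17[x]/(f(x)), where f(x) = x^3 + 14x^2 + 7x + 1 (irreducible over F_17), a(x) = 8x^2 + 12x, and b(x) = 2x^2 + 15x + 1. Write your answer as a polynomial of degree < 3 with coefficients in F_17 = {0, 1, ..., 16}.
a · b ≡ 6x^2 + 12x + 12 (mod f(x))

Multiply in F_17[x]: a(x)·b(x) = (8x^2 + 12x)·(2x^2 + 15x + 1) = 16x^4 + 8x^3 + x^2 + 12x. This has degree ≥ 3, so divide by f(x) over F_17: 16x^4 + 8x^3 + x^2 + 12x = (16x + 5)·(x^3 + 14x^2 + 7x + 1) + (6x^2 + 12x + 12). Hence a·b ≡ 6x^2 + 12x + 12 (mod f). (F_17[x]/(f) is a field with 17^3 = 4913 elements since f is irreducible of degree 3.)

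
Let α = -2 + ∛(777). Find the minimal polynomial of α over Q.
m_α(x) = x^3 + 6x^2 + 12x - 769

Set β = α + 2 = ∛(777), so β^3 = 777. Then (α + 2)^3 - 777 = 0, i.e. α is a root of g(x) = (x + 2)^3 - 777 = x^3 + 6x^2 + 12x - 769. Since g(x) = h(x + 2) where h(x) = x^3 - 777, and h is irreducible over Q (because 777 is not a perfect cube, so h has no rational root, and a monic cubic with no rational root is irreducible), g is also irreducible (irreducibility is preserved under the substitution x → x + 2). Hence m_α(x) = x^3 + 6x^2 + 12x - 769.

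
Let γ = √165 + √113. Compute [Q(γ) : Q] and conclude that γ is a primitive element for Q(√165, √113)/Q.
[Q(γ) : Q] = 4 (equivalently, Q(γ) = Q(√165, √113))

Obviously Q(γ) ⊆ Q(√165, √113), and [Q(√165, √113):Q] = 4 (since 165, 113 are distinct squarefree integers > 1 with 18645 not a perfect square). To show equality we compute the minimal polynomial of γ. From γ = √165 + √113: γ^2 = 165 + 2√(18645) + 113 = 278 + 2√(18645), so γ^2 - 278 = 2√(18645); squaring, (γ^2 - 278)^2 = 4·18645, i.e. γ^4 - 556γ^2 + 77284 - 74580 = 0, i.e. γ^4 - 556γ^2 + 2704 = 0. So γ is a root of x^4 - 556x^2 + 2704. This polynomial is irreducible over Q: it has no rational root (each ±√165 ± √113 is irrational), and any factorization into two quadratics over Q would force √(18645) ∈ Q (pairing opposite roots) or √165, √113 ∈ Q (other pairings), all impossible. Hence [Q(γ):Q] = 4 = [Q(√165, √113):Q], so Q(γ) = Q(√165, √113).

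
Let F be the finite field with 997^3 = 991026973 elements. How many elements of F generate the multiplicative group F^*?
There are φ(991026972) = 291185280 primitive elements

F_q^* is cyclic of order q - 1 = 991026972. A cyclic group of order m has exactly φ(m) generators. Here m = 991026972 = 2^2 · 3^2 · 13 · 31 · 83 · 823, so the number of primitive elements is φ(991026972) = 291185280.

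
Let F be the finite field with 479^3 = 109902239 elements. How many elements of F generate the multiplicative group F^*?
There are φ(109902238) = 53438616 primitive elements

F_q^* is cyclic of order q - 1 = 109902238. A cyclic group of order m has exactly φ(m) generators. Here m = 109902238 = 2 · 43 · 239 · 5347, so the number of primitive elements is φ(109902238) = 53438616.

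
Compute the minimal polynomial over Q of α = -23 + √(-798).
m_α(x) = x^2 + 46x + 1327

From α + 23 = √(-798), squaring gives (α + 23)^2 = -798, i.e. α^2 + 46α + 529 = -798, so α^2 + 46α + 1327 = 0. The discriminant of x^2 + 46x + 1327 is (46)^2 - 4·(1327) = 2116 - 5308 = -3192, and 4·(-798) is not a perfect square in Q since -798 is squarefree and ≠ 1. Hence x^2 + 46x + 1327 is irreducible over Q and is the minimal polynomial of α.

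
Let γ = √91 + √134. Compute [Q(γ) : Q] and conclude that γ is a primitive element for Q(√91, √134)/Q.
[Q(γ) : Q] = 4 (equivalently, Q(γ) = Q(√91, √134))

Obviously Q(γ) ⊆ Q(√91, √134), and [Q(√91, √134):Q] = 4 (since 91, 134 are distinct squarefree integers > 1 with 12194 not a perfect square). To show equality we compute the minimal polynomial of γ. From γ = √91 + √134: γ^2 = 91 + 2√(12194) + 134 = 225 + 2√(12194), so γ^2 - 225 = 2√(12194); squaring, (γ^2 - 225)^2 = 4·12194, i.e. γ^4 - 450γ^2 + 50625 - 48776 = 0, i.e. γ^4 - 450γ^2 + 1849 = 0. So γ is a root of x^4 - 450x^2 + 1849. This polynomial is irreducible over Q: it has no rational root (each ±√91 ± √134 is irrational), and any factorization into two quadratics over Q would force √(12194) ∈ Q (pairing opposite roots) or √91, √134 ∈ Q (other pairings), all impossible. Hence [Q(γ):Q] = 4 = [Q(√91, √134):Q], so Q(γ) = Q(√91, √134).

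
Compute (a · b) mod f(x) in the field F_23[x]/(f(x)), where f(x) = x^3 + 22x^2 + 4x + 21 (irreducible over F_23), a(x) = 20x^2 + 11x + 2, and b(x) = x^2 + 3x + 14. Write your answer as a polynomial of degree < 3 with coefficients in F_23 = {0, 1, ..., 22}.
a · b ≡ 4x^2 + 20x + 3 (mod f(x))

Multiply in F_23[x]: a(x)·b(x) = (20x^2 + 11x + 2)·(x^2 + 3x + 14) = 20x^4 + 2x^3 + 16x^2 + 22x + 5. This has degree ≥ 3, so divide by f(x) over F_23: 20x^4 + 2x^3 + 16x^2 + 22x + 5 = (20x + 22)·(x^3 + 22x^2 + 4x + 21) + (4x^2 + 20x + 3). Hence a·b ≡ 4x^2 + 20x + 3 (mod f). (F_23[x]/(f) is a field with 23^3 = 12167 elements since f is irreducible of degree 3.)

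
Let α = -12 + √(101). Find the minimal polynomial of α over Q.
m_α(x) = x^2 + 24x + 43

From α + 12 = √(101), squaring gives (α + 12)^2 = 101, i.e. α^2 + 24α + 144 = 101, so α^2 + 24α + 43 = 0. The discriminant of x^2 + 24x + 43 is (24)^2 - 4·(43) = 576 - 172 = 404, and 4·(101) is not a perfect square in Q since 101 is squarefree and ≠ 1. Hence x^2 + 24x + 43 is irreducible over Q and is the minimal polynomial of α.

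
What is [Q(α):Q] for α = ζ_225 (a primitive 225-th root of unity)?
[Q(α):Q] = 120

The minimal polynomial of ζ_225 over Q is the 225-th cyclotomic polynomial Φ_225(x), which is irreducible over Q and has degree φ(225) = 120. Hence [Q(α):Q] = φ(225) = 120.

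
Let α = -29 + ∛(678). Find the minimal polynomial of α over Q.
m_α(x) = x^3 + 87x^2 + 2523x + 23711

Set β = α + 29 = ∛(678), so β^3 = 678. Then (α + 29)^3 - 678 = 0, i.e. α is a root of g(x) = (x + 29)^3 - 678 = x^3 + 87x^2 + 2523x + 23711. Since g(x) = h(x + 29) where h(x) = x^3 - 678, and h is irreducible over Q (because 678 is not a perfect cube, so h has no rational root, and a monic cubic with no rational root is irreducible), g is also irreducible (irreducibility is preserved under the substitution x → x + 29). Hence m_α(x) = x^3 + 87x^2 + 2523x + 23711.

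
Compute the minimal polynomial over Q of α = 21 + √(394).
m_α(x) = x^2 - 42x + 47

From α - 21 = √(394), squaring gives (α - 21)^2 = 394, i.e. α^2 - 42α + 441 = 394, so α^2 - 42α + 47 = 0. The discriminant of x^2 - 42x + 47 is (-42)^2 - 4·(47) = 1764 - 188 = 1576, and 4·(394) is not a perfect square in Q since 394 is squarefree and ≠ 1. Hence x^2 - 42x + 47 is irreducible over Q and is the minimal polynomial of α.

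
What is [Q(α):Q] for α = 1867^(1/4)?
[Q(α):Q] = 4

α is a root of x^4 - 1867. By Eisenstein's criterion at the prime p = 1867 (which divides the constant term 1867 but p^2 = 3485689 does not, since 1867 is squarefree), x^4 - 1867 is irreducible over Q. Hence [Q(α):Q] = 4.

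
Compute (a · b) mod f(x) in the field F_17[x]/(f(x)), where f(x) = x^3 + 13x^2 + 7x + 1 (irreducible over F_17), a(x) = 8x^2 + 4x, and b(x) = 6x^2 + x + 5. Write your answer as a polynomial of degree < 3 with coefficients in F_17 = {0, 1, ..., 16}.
a · b ≡ 9x^2 + 2x + 14 (mod f(x))

Multiply in F_17[x]: a(x)·b(x) = (8x^2 + 4x)·(6x^2 + x + 5) = 14x^4 + 15x^3 + 10x^2 + 3x. This has degree ≥ 3, so divide by f(x) over F_17: 14x^4 + 15x^3 + 10x^2 + 3x = (14x + 3)·(x^3 + 13x^2 + 7x + 1) + (9x^2 + 2x + 14). Hence a·b ≡ 9x^2 + 2x + 14 (mod f). (F_17[x]/(f) is a field with 17^3 = 4913 elements since f is irreducible of degree 3.)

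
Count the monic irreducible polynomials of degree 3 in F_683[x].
There are 106203768 monic irreducible polynomials of degree 3 over F_683

Each element of F_{683^3} that lies in no proper subfield is a root of exactly one monic irreducible of degree 3 over F_683, and each such polynomial has 3 distinct roots in F_{683^3}. By Möbius inversion the count is N_683(3) = (1/3) Σ_{d|3} μ(3/d) · 683^d = (1/3)(μ(3)·683^1 + μ(1)·683^3) = 318611304/3 = 106203768.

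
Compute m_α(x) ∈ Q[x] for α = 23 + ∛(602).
m_α(x) = x^3 - 69x^2 + 1587x - 12769

Set β = α - 23 = ∛(602), so β^3 = 602. Then (α - 23)^3 - 602 = 0, i.e. α is a root of g(x) = (x - 23)^3 - 602 = x^3 - 69x^2 + 1587x - 12769. Since g(x) = h(x - 23) where h(x) = x^3 - 602, and h is irreducible over Q (because 602 is not a perfect cube, so h has no rational root, and a monic cubic with no rational root is irreducible), g is also irreducible (irreducibility is preserved under the substitution x → x - 23). Hence m_α(x) = x^3 - 69x^2 + 1587x - 12769.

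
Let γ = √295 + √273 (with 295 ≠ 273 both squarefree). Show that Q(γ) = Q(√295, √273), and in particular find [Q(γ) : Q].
[Q(γ) : Q] = 4 (equivalently, Q(γ) = Q(√295, √273))

Obviously Q(γ) ⊆ Q(√295, √273), and [Q(√295, √273):Q] = 4 (since 295, 273 are distinct squarefree integers > 1 with 80535 not a perfect square). To show equality we compute the minimal polynomial of γ. From γ = √295 + √273: γ^2 = 295 + 2√(80535) + 273 = 568 + 2√(80535), so γ^2 - 568 = 2√(80535); squaring, (γ^2 - 568)^2 = 4·80535, i.e. γ^4 - 1136γ^2 + 322624 - 322140 = 0, i.e. γ^4 - 1136γ^2 + 484 = 0. So γ is a root of x^4 - 1136x^2 + 484. This polynomial is irreducible over Q: it has no rational root (each ±√295 ± √273 is irrational), and any factorization into two quadratics over Q would force √(80535) ∈ Q (pairing opposite roots) or √295, √273 ∈ Q (other pairings), all impossible. Hence [Q(γ):Q] = 4 = [Q(√295, √273):Q], so Q(γ) = Q(√295, √273).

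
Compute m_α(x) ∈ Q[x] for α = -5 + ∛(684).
m_α(x) = x^3 + 15x^2 + 75x - 559

Set β = α + 5 = ∛(684), so β^3 = 684. Then (α + 5)^3 - 684 = 0, i.e. α is a root of g(x) = (x + 5)^3 - 684 = x^3 + 15x^2 + 75x - 559. Since g(x) = h(x + 5) where h(x) = x^3 - 684, and h is irreducible over Q (because 684 is not a perfect cube, so h has no rational root, and a monic cubic with no rational root is irreducible), g is also irreducible (irreducibility is preserved under the substitution x → x + 5). Hence m_α(x) = x^3 + 15x^2 + 75x - 559.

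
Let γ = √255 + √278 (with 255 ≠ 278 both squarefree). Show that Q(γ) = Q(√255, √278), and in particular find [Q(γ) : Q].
[Q(γ) : Q] = 4 (equivalently, Q(γ) = Q(√255, √278))

Obviously Q(γ) ⊆ Q(√255, √278), and [Q(√255, √278):Q] = 4 (since 255, 278 are distinct squarefree integers > 1 with 70890 not a perfect square). To show equality we compute the minimal polynomial of γ. From γ = √255 + √278: γ^2 = 255 + 2√(70890) + 278 = 533 + 2√(70890), so γ^2 - 533 = 2√(70890); squaring, (γ^2 - 533)^2 = 4·70890, i.e. γ^4 - 1066γ^2 + 284089 - 283560 = 0, i.e. γ^4 - 1066γ^2 + 529 = 0. So γ is a root of x^4 - 1066x^2 + 529. This polynomial is irreducible over Q: it has no rational root (each ±√255 ± √278 is irrational), and any factorization into two quadratics over Q would force √(70890) ∈ Q (pairing opposite roots) or √255, √278 ∈ Q (other pairings), all impossible. Hence [Q(γ):Q] = 4 = [Q(√255, √278):Q], so Q(γ) = Q(√255, √278).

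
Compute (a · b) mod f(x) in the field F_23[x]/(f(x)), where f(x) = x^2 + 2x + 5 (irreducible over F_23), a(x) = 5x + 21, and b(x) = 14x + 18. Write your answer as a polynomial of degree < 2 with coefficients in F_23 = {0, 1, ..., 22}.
a · b ≡ 14x + 5 (mod f(x))

Multiply in F_23[x]: a(x)·b(x) = (5x + 21)·(14x + 18) = x^2 + 16x + 10. This has degree ≥ 2, so divide by f(x) over F_23: x^2 + 16x + 10 = (1)·(x^2 + 2x + 5) + (14x + 5). Hence a·b ≡ 14x + 5 (mod f). (F_23[x]/(f) is a field with 23^2 = 529 elements since f is irreducible of degree 2.)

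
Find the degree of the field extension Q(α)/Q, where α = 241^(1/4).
[Q(α):Q] = 4

α is a root of x^4 - 241. By Eisenstein's criterion at the prime p = 241 (which divides the constant term 241 but p^2 = 58081 does not, since 241 is squarefree), x^4 - 241 is irreducible over Q. Hence [Q(α):Q] = 4.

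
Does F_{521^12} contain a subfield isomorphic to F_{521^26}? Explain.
No: F_{521^26} is not a subfield of F_{521^12}

F_{p^m} embeds in F_{p^n} iff m | n. Here 26 ∤ 12 (since 12 = 0·26 + 12 with remainder 12 ≠ 0), so F_{521^26} is not a subfield of F_{521^12}. Equivalently: if it were, the tower law would give 26 = [F_{521^26}:F_521] dividing [F_{521^12}:F_521] = 12, contradiction.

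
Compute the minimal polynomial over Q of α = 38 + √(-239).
m_α(x) = x^2 - 76x + 1683

From α - 38 = √(-239), squaring gives (α - 38)^2 = -239, i.e. α^2 - 76α + 1444 = -239, so α^2 - 76α + 1683 = 0. The discriminant of x^2 - 76x + 1683 is (-76)^2 - 4·(1683) = 5776 - 6732 = -956, and 4·(-239) is not a perfect square in Q since -239 is squarefree and ≠ 1. Hence x^2 - 76x + 1683 is irreducible over Q and is the minimal polynomial of α.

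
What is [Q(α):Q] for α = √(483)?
[Q(α):Q] = 2

[Q(α):Q] equals the degree of the minimal polynomial of α. Here α^2 = 483 and x^2 - 483 is irreducible (d = 483 is squarefree, ≠ 1, hence not a square), so deg(m_α) = 2. Thus [Q(α):Q] = 2.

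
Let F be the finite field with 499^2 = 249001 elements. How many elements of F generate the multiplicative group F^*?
There are φ(249000) = 65600 primitive elements

F_q^* is cyclic of order q - 1 = 249000. A cyclic group of order m has exactly φ(m) generators. Here m = 249000 = 2^3 · 3 · 5^3 · 83, so the number of primitive elements is φ(249000) = 65600.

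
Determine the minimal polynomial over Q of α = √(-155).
m_α(x) = x^2 + 155

α satisfies α^2 + 155 = 0, so x^2 + 155 annihilates α. Since d = -155 is squarefree and ≠ 1, it is not a perfect square in Q, so x^2 + 155 has no rational root and is therefore irreducible over Q (a degree-2 polynomial over a field is irreducible iff it has no root). Hence m_α(x) = x^2 + 155.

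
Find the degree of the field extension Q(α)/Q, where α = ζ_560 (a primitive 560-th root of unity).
[Q(α):Q] = 192

The minimal polynomial of ζ_560 over Q is the 560-th cyclotomic polynomial Φ_560(x), which is irreducible over Q and has degree φ(560) = 192. Hence [Q(α):Q] = φ(560) = 192.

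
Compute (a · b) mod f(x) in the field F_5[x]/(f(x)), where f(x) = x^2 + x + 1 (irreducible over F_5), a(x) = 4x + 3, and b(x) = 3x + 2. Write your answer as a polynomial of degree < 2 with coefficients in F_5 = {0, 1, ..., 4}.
a · b ≡ 4 (mod f(x))

Multiply in F_5[x]: a(x)·b(x) = (4x + 3)·(3x + 2) = 2x^2 + 2x + 1. This has degree ≥ 2, so divide by f(x) over F_5: 2x^2 + 2x + 1 = (2)·(x^2 + x + 1) + (4). Hence a·b ≡ 4 (mod f). (F_5[x]/(f) is a field with 5^2 = 25 elements since f is irreducible of degree 2.)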